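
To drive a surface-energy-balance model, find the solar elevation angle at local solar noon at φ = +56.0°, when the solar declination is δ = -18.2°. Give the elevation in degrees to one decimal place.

15.8°

At local noon the hour angle is zero, so the zenith angle equals |φ − δ| = |+56.0° − (-18.200°)| = 74.200°.
Elevation = 90° − 74.200° = 15.8°.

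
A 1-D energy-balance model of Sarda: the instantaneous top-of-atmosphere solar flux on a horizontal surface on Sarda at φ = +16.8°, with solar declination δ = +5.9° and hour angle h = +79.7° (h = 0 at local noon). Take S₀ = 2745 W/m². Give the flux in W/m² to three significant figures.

549 W/m²

cos θ_z = sin φ sin δ + cos φ cos δ cos h = 0.029710 + 0.170264 = 0.199974.
Flux = S₀ · cos θ_z = 2745 × 0.199974 = 548.9 W/m².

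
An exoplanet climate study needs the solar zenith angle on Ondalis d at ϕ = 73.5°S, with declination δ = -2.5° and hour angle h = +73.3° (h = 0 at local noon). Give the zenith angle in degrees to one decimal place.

θ_z = 82.9°

cos θ_z = sin ϕ sin δ + cos ϕ cos δ cos h = 0.041823 + 0.081537 = 0.123360.
θ_z = arccos(0.123360) = 82.9°.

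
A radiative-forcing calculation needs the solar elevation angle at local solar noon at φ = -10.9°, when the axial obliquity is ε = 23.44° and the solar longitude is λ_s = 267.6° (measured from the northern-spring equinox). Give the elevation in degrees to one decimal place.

Solar declination: sin δ = sin ε · sin λ_s = sin 23.44° × sin 267.6° = -0.39744, so δ = -23.418°.
At local noon the hour angle is zero, so the zenith angle equals |φ − δ| = |-10.9° − (-23.418°)| = 12.518°.
Elevation = 90° − 12.518° = 77.5°.

77.5°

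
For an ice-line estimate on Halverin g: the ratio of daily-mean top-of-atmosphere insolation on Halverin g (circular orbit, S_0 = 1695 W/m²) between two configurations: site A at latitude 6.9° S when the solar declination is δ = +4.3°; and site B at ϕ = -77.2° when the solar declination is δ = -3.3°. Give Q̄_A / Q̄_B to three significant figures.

Q̄_A / Q̄_B ≈ 3.08

— Configuration A (ϕ=-6.9°):
cos h₀ = −tan(-6.9°) tan(+4.300°) = 0.0091, h₀ = 1.5617 rad.
Bracket: h₀ sin ϕ sin δ + cos ϕ cos δ sin h₀ = 1.5617×-0.12014×0.07498 + 0.99276×0.99719×0.99996 = -0.014068 + 0.989931 = 0.975863.
Q̄ = (S_0/π) × [bracket] = (1695/π) × 0.975863 = 526.51 W/m².
— Configuration B (ϕ=-77.2°):
cos h₀ = −tan(-77.2°) tan(-3.300°) = -0.2538, h₀ = 1.8274 rad.
Bracket: h₀ sin ϕ sin δ + cos ϕ cos δ sin h₀ = 1.8274×-0.97515×-0.05756 + 0.22155×0.99834×0.96726 = 0.102571 + 0.213941 = 0.316512.
Q̄ = (S_0/π) × [bracket] = (1695/π) × 0.316512 = 170.77 W/m².
Ratio Q̄_A / Q̄_B = 526.51 / 170.77 = 3.083.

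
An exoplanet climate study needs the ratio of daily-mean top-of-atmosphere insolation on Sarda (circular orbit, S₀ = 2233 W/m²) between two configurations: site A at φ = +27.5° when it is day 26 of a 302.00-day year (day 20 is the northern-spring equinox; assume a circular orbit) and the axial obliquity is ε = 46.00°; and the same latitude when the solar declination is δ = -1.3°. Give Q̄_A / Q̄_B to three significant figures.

— Configuration A (φ=+27.5°):
Solar longitude: λ_s = 360° × (26 − 20)/302.00 = 7.152°.
sin δ = sin 46.00° × sin 7.152° = 0.08956, so δ = +5.138°.
cos H₀ = −tan(+27.5°) tan(+5.138°) = -0.0468, H₀ = 1.6176 rad.
Bracket: H₀ sin φ sin δ + cos φ cos δ sin H₀ = 1.6176×0.46175×0.08956 + 0.88701×0.99598×0.99890 = 0.066895 + 0.882472 = 0.949367.
Q̄ = (S₀/π) × [bracket] = (2233/π) × 0.949367 = 674.80 W/m².
— Configuration B (φ=+27.5°):
cos H₀ = −tan(+27.5°) tan(-1.300°) = 0.0118, H₀ = 1.5590 rad.
Bracket: H₀ sin φ sin δ + cos φ cos δ sin H₀ = 1.5590×0.46175×-0.02269 + 0.88701×0.99974×0.99993 = -0.016334 + 0.886717 = 0.870383.
Q̄ = (S₀/π) × [bracket] = (2233/π) × 0.870383 = 618.66 W/m².
Ratio Q̄_A / Q̄_B = 674.80 / 618.66 = 1.091.

Q̄_A / Q̄_B ≈ 1.09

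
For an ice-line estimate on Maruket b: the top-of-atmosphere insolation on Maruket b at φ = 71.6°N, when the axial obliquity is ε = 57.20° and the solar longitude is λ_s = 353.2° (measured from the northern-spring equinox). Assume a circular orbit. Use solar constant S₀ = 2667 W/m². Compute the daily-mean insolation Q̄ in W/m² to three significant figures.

Q̄ ≈ 153 W/m²

Solar declination: sin δ = sin ε · sin λ_s = sin 57.20° × sin 353.2° = -0.09953, so δ = -5.712°.
cos H₀ = −tan(+71.6°) tan(-5.712°) = 0.3007, H₀ = 1.2654 rad.
Bracket: H₀ sin φ sin δ + cos φ cos δ sin H₀ = 1.2654×0.94888×-0.09953 + 0.31565×0.99503×0.95372 = -0.119507 + 0.299546 = 0.180039.
Q̄ = (S₀/π) × [bracket] = (2667/π) × 0.180039 = 152.8 W/m².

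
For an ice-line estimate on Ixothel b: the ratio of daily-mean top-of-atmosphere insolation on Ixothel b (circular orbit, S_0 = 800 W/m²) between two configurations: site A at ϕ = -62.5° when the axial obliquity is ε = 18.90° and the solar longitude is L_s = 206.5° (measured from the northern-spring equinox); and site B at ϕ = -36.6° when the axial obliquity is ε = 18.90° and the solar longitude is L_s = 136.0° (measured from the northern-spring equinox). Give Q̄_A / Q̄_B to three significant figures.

— Configuration A (ϕ=-62.5°):
Solar declination: sin δ = sin ε · sin L_s = sin 18.90° × sin 206.5° = -0.14453, so δ = -8.310°.
cos h₀ = −tan(-62.5°) tan(-8.310°) = -0.2806, h₀ = 1.8552 rad.
Bracket: h₀ sin ϕ sin δ + cos ϕ cos δ sin h₀ = 1.8552×-0.88701×-0.14453 + 0.46175×0.98950×0.95983 = 0.237836 + 0.438548 = 0.676384.
Q̄ = (S_0/π) × [bracket] = (800/π) × 0.676384 = 172.24 W/m².
— Configuration B (ϕ=-36.6°):
Solar declination: sin δ = sin ε · sin L_s = sin 18.90° × sin 136.0° = 0.22501, so δ = +13.004°.
cos h₀ = −tan(-36.6°) tan(+13.004°) = 0.1715, h₀ = 1.3984 rad.
Bracket: h₀ sin ϕ sin δ + cos ϕ cos δ sin h₀ = 1.3984×-0.59622×0.22501 + 0.80282×0.97436×0.98518 = -0.187603 + 0.770643 = 0.583040.
Q̄ = (S_0/π) × [bracket] = (800/π) × 0.583040 = 148.47 W/m².
Ratio Q̄_A / Q̄_B = 172.24 / 148.47 = 1.160.

Q̄_A / Q̄_B ≈ 1.16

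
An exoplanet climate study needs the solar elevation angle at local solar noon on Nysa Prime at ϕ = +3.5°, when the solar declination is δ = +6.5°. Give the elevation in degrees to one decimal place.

87.0°

At local noon the hour angle is zero, so the zenith angle equals |ϕ − δ| = |+3.5° − (+6.500°)| = 3.000°.
Elevation = 90° − 3.000° = 87.0°.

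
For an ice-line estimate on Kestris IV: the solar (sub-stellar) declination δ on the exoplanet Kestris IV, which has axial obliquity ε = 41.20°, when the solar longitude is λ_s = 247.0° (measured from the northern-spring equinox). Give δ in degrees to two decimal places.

δ = -37.32°

sin δ = sin ε · sin λ_s = sin 41.20° × sin 247.0° = -0.606327.
δ = arcsin(-0.606327) = -37.32°.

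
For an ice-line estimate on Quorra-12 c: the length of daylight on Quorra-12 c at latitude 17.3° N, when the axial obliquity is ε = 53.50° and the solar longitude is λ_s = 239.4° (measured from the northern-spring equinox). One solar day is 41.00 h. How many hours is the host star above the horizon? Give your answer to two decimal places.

16.54 h

Solar declination: sin δ = sin ε · sin λ_s = sin 53.50° × sin 239.4° = -0.69191, so δ = -43.782°.
cos H₀ = −tan φ · tan δ = −tan(+17.3°) × tan(-43.782°) = 0.2985, so H₀ = 1.2677 rad = 72.63°.
Daylight = 2H₀/(2π) × 41.00 h = (1.2677/π) × 41.00 = 16.54 h.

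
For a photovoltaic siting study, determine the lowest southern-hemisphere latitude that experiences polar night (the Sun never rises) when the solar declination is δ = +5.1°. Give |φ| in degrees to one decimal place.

|φ| = 84.9°

Polar night requires cos H₀ = −tan φ tan δ ≥ 1, i.e. tan φ tan δ ≤ −1.
The boundary is |tan φ| · |tan δ| = 1, so |φ| = 90° − |δ| = 90° − 5.1° = 84.9° in the southern hemisphere.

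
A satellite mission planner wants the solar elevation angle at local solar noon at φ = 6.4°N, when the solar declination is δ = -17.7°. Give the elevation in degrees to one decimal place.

65.9°

At local noon the hour angle is zero, so the zenith angle equals |φ − δ| = |+6.4° − (-17.700°)| = 24.100°.
Elevation = 90° − 24.100° = 65.9°.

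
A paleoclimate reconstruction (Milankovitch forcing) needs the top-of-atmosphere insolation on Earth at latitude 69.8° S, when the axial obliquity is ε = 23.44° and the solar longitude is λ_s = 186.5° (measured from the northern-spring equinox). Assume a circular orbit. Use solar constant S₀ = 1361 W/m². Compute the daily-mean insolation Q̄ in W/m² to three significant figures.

Solar declination: sin δ = sin ε · sin λ_s = sin 23.44° × sin 186.5° = -0.04503, so δ = -2.581°.
cos H₀ = −tan(-69.8°) tan(-2.581°) = -0.1225, H₀ = 1.6936 rad.
Bracket: H₀ sin φ sin δ + cos φ cos δ sin H₀ = 1.6936×-0.93849×-0.04503 + 0.34530×0.99899×0.99247 = 0.071572 + 0.342354 = 0.413926.
Q̄ = (S₀/π) × [bracket] = (1361/π) × 0.413926 = 179.3 W/m².

Q̄ ≈ 179 W/m²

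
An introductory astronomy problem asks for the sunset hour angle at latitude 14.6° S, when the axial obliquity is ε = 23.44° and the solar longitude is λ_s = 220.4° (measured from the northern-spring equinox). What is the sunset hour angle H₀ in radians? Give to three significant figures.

Solar declination: sin δ = sin ε · sin λ_s = sin 23.44° × sin 220.4° = -0.25781, so δ = -14.940°.
cos H₀ = −tan φ · tan δ = −tan(-14.6°) × tan(-14.940°) = -0.0695, so H₀ = 1.6404 rad = 93.99°.

H₀ = 1.64 rad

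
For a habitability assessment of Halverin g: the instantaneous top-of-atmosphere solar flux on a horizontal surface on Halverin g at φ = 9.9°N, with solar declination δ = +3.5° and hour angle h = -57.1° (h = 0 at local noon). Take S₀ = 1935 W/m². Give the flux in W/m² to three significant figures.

cos θ_z = sin φ sin δ + cos φ cos δ cos h = 0.010496 + 0.534088 = 0.544584.
Flux = S₀ · cos θ_z = 1935 × 0.544584 = 1054 W/m².

1.05e+03 W/m²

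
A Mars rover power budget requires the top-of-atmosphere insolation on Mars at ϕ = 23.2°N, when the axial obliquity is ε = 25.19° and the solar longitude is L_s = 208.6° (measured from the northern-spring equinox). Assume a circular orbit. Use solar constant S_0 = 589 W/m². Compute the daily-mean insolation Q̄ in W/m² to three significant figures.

Solar declination: sin δ = sin ε · sin L_s = sin 25.19° × sin 208.6° = -0.20374, so δ = -11.756°.
cos h₀ = −tan(+23.2°) tan(-11.756°) = 0.0892, h₀ = 1.4815 rad.
Bracket: h₀ sin ϕ sin δ + cos ϕ cos δ sin h₀ = 1.4815×0.39394×-0.20374 + 0.91914×0.97902×0.99601 = -0.118907 + 0.896266 = 0.777359.
Q̄ = (S_0/π) × [bracket] = (589/π) × 0.777359 = 145.7 W/m².

Q̄ ≈ 146 W/m²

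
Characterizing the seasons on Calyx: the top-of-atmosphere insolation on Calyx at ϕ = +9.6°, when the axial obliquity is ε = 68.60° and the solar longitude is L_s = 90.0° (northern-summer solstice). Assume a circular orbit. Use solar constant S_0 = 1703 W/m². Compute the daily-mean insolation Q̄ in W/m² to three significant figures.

Solar declination: sin δ = sin ε · sin L_s = sin 68.60° × sin 90.0° = 0.93106, so δ = +68.600°.
cos h₀ = −tan(+9.6°) tan(+68.600°) = -0.4316, h₀ = 2.0170 rad.
Bracket: h₀ sin ϕ sin δ + cos ϕ cos δ sin h₀ = 2.0170×0.16677×0.93106 + 0.98600×0.36488×0.90207 = 0.313185 + 0.324539 = 0.637724.
Q̄ = (S_0/π) × [bracket] = (1703/π) × 0.637724 = 345.7 W/m².

Q̄ ≈ 346 W/m²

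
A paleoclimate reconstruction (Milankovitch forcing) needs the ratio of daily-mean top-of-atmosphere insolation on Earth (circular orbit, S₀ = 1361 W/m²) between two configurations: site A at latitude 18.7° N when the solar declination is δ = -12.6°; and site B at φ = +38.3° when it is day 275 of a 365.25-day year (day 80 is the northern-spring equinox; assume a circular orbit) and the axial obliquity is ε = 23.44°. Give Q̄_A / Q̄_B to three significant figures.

— Configuration A (φ=+18.7°):
cos H₀ = −tan(+18.7°) tan(-12.600°) = 0.0757, H₀ = 1.4951 rad.
Bracket: H₀ sin φ sin δ + cos φ cos δ sin H₀ = 1.4951×0.32061×-0.21814 + 0.94721×0.97592×0.99713 = -0.104564 + 0.921748 = 0.817184.
Q̄ = (S₀/π) × [bracket] = (1361/π) × 0.817184 = 354.02 W/m².
— Configuration B (φ=+38.3°):
Solar longitude: λ_s = 360° × (275 − 80)/365.25 = 192.197°.
sin δ = sin 23.44° × sin 192.197° = -0.08404, so δ = -4.821°.
cos H₀ = −tan(+38.3°) tan(-4.821°) = 0.0666, H₀ = 1.5041 rad.
Bracket: H₀ sin φ sin δ + cos φ cos δ sin H₀ = 1.5041×0.61978×-0.08404 + 0.78478×0.99646×0.99778 = -0.078343 + 0.780266 = 0.701923.
Q̄ = (S₀/π) × [bracket] = (1361/π) × 0.701923 = 304.09 W/m².
Ratio Q̄_A / Q̄_B = 354.02 / 304.09 = 1.164.

Q̄_A / Q̄_B ≈ 1.16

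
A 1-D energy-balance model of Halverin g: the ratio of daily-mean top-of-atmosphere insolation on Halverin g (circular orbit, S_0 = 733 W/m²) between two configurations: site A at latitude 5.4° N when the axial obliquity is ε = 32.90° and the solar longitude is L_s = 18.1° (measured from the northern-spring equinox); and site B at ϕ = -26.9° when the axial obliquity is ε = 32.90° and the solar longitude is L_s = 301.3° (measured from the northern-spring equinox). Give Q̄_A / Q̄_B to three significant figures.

— Configuration A (ϕ=+5.4°):
Solar declination: sin δ = sin ε · sin L_s = sin 32.90° × sin 18.1° = 0.16875, so δ = +9.715°.
cos h₀ = −tan(+5.4°) tan(+9.715°) = -0.0162, h₀ = 1.5870 rad.
Bracket: h₀ sin ϕ sin δ + cos ϕ cos δ sin h₀ = 1.5870×0.09411×0.16875 + 0.99556×0.98566×0.99987 = 0.025203 + 0.981156 = 1.006359.
Q̄ = (S_0/π) × [bracket] = (733/π) × 1.006359 = 234.80 W/m².
— Configuration B (ϕ=-26.9°):
Solar declination: sin δ = sin ε · sin L_s = sin 32.90° × sin 301.3° = -0.46412, so δ = -27.653°.
cos h₀ = −tan(-26.9°) tan(-27.653°) = -0.2658, h₀ = 1.8399 rad.
Bracket: h₀ sin ϕ sin δ + cos ϕ cos δ sin h₀ = 1.8399×-0.45243×-0.46412 + 0.89180×0.88577×0.96402 = 0.386346 + 0.761508 = 1.147854.
Q̄ = (S_0/π) × [bracket] = (733/π) × 1.147854 = 267.82 W/m².
Ratio Q̄_A / Q̄_B = 234.80 / 267.82 = 0.8767.

Q̄_A / Q̄_B ≈ 0.877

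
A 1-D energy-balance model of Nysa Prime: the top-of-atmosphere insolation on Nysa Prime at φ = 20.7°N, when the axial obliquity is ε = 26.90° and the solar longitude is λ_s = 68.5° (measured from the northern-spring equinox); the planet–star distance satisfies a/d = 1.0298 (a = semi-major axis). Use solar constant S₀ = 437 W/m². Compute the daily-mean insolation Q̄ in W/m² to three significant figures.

Q̄ ≈ 162 W/m²

Solar declination: sin δ = sin ε · sin λ_s = sin 26.90° × sin 68.5° = 0.42095, so δ = +24.895°.
cos H₀ = −tan(+20.7°) tan(+24.895°) = -0.1754, H₀ = 1.7471 rad.
Bracket: H₀ sin φ sin δ + cos φ cos δ sin H₀ = 1.7471×0.35347×0.42095 + 0.93544×0.90708×0.98450 = 0.259957 + 0.835367 = 1.095324.
Inverse-square distance factor (a/d)² = 1.0298² = 1.060488.
Q̄ = (S₀/π) × 1.060488 × [bracket] = (437/π) × 1.060488 × 1.095324 = 161.6 W/m².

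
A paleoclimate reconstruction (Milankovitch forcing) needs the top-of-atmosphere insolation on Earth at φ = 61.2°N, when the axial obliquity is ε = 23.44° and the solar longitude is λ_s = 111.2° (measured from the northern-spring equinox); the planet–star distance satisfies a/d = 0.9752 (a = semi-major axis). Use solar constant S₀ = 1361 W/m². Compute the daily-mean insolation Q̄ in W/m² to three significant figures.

Solar declination: sin δ = sin ε · sin λ_s = sin 23.44° × sin 111.2° = 0.37087, so δ = +21.769°.
cos H₀ = −tan(+61.2°) tan(+21.769°) = -0.7264, H₀ = 2.3839 rad.
Bracket: H₀ sin φ sin δ + cos φ cos δ sin H₀ = 2.3839×0.87631×0.37087 + 0.48175×0.92869×0.68726 = 0.774761 + 0.307478 = 1.082239.
Inverse-square distance factor (a/d)² = 0.9752² = 0.951015.
Q̄ = (S₀/π) × 0.951015 × [bracket] = (1361/π) × 0.951015 × 1.082239 = 445.9 W/m².

Q̄ ≈ 446 W/m²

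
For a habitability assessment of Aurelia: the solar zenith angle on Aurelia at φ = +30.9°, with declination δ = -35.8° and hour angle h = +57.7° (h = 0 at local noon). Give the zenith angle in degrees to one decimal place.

θ_z = 85.9°

cos θ_z = sin φ sin δ + cos φ cos δ cos h = -0.300400 + 0.371880 = 0.071480.
θ_z = arccos(0.071480) = 85.9°.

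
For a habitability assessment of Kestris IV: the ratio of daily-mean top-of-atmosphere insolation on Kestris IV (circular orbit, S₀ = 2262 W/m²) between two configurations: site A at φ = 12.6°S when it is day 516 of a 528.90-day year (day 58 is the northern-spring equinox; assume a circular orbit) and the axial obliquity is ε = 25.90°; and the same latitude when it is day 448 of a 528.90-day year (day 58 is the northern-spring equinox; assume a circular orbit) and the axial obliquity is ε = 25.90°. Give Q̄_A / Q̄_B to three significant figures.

Q̄_A / Q̄_B ≈ 1.00

— Configuration A (φ=-12.6°):
Solar longitude: λ_s = 360° × (516 − 58)/528.90 = 311.741°.
sin δ = sin 25.90° × sin 311.741° = -0.32592, so δ = -19.022°.
cos H₀ = −tan(-12.6°) tan(-19.022°) = -0.0771, H₀ = 1.6479 rad.
Bracket: H₀ sin φ sin δ + cos φ cos δ sin H₀ = 1.6479×-0.21814×-0.32592 + 0.97592×0.94540×0.99703 = 0.117159 + 0.919895 = 1.037054.
Q̄ = (S₀/π) × [bracket] = (2262/π) × 1.037054 = 746.70 W/m².
— Configuration B (φ=-12.6°):
Solar longitude: λ_s = 360° × (448 − 58)/528.90 = 265.457°.
sin δ = sin 25.90° × sin 265.457° = -0.43543, so δ = -25.813°.
cos H₀ = −tan(-12.6°) tan(-25.813°) = -0.1081, H₀ = 1.6791 rad.
Bracket: H₀ sin φ sin δ + cos φ cos δ sin H₀ = 1.6791×-0.21814×-0.43543 + 0.97592×0.90022×0.99414 = 0.159489 + 0.873394 = 1.032883.
Q̄ = (S₀/π) × [bracket] = (2262/π) × 1.032883 = 743.69 W/m².
Ratio Q̄_A / Q̄_B = 746.70 / 743.69 = 1.004.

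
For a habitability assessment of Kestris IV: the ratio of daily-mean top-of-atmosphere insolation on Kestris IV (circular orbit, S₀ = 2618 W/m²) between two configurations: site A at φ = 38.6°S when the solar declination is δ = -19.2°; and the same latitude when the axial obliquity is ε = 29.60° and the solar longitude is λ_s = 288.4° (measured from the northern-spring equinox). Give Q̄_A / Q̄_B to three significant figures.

Q̄_A / Q̄_B ≈ 0.898

— Configuration A (φ=-38.6°):
cos H₀ = −tan(-38.6°) tan(-19.200°) = -0.2780, H₀ = 1.8525 rad.
Bracket: H₀ sin φ sin δ + cos φ cos δ sin H₀ = 1.8525×-0.62388×-0.32887 + 0.78152×0.94438×0.96058 = 0.380087 + 0.708958 = 1.089045.
Q̄ = (S₀/π) × [bracket] = (2618/π) × 1.089045 = 907.54 W/m².
— Configuration B (φ=-38.6°):
Solar declination: sin δ = sin ε · sin λ_s = sin 29.60° × sin 288.4° = -0.46869, so δ = -27.949°.
cos H₀ = −tan(-38.6°) tan(-27.949°) = -0.4236, H₀ = 2.0082 rad.
Bracket: H₀ sin φ sin δ + cos φ cos δ sin H₀ = 2.0082×-0.62388×-0.46869 + 0.78152×0.88336×0.90587 = 0.587210 + 0.625380 = 1.212590.
Q̄ = (S₀/π) × [bracket] = (2618/π) × 1.212590 = 1010.5 W/m².
Ratio Q̄_A / Q̄_B = 907.54 / 1010.5 = 0.8981.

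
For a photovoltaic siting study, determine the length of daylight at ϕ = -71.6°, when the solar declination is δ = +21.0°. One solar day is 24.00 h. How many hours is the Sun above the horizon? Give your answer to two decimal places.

0.00 h

cos h₀ = −tan ϕ · tan δ = 1.1539 ≥ 1, so the Sun never rises (polar night) and h₀ = 0.
Daylight = 2h₀/(2π) × 24.00 h = (0.0000/π) × 24.00 = 0.00 h.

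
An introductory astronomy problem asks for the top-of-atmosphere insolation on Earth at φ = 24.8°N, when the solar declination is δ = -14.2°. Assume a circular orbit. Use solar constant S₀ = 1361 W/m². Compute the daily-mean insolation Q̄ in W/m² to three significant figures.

Q̄ ≈ 314 W/m²

cos H₀ = −tan(+24.8°) tan(-14.200°) = 0.1169, H₀ = 1.4536 rad.
Bracket: H₀ sin φ sin δ + cos φ cos δ sin H₀ = 1.4536×0.41945×-0.24531 + 0.90778×0.96945×0.99314 = -0.149569 + 0.874010 = 0.724441.
Q̄ = (S₀/π) × [bracket] = (1361/π) × 0.724441 = 313.8 W/m².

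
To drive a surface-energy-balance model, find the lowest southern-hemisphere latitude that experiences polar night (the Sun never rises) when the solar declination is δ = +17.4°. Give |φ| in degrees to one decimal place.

|φ| = 72.6°

Polar night requires cos H₀ = −tan φ tan δ ≥ 1, i.e. tan φ tan δ ≤ −1.
The boundary is |tan φ| · |tan δ| = 1, so |φ| = 90° − |δ| = 90° − 17.4° = 72.6° in the southern hemisphere.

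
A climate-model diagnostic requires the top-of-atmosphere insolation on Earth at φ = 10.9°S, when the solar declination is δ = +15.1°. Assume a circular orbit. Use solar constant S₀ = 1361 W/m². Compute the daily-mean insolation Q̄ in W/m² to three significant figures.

cos H₀ = −tan(-10.9°) tan(+15.100°) = 0.0520, H₀ = 1.5188 rad.
Bracket: H₀ sin φ sin δ + cos φ cos δ sin H₀ = 1.5188×-0.18910×0.26050 + 0.98196×0.96547×0.99865 = -0.074817 + 0.946773 = 0.871956.
Q̄ = (S₀/π) × [bracket] = (1361/π) × 0.871956 = 377.7 W/m².

Q̄ ≈ 378 W/m²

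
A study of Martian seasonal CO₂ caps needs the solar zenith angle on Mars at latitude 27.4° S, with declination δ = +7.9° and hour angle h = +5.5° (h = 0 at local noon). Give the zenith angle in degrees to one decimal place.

θ_z = 35.7°

cos θ_z = sin ϕ sin δ + cos ϕ cos δ cos h = -0.063252 + 0.875341 = 0.812089.
θ_z = arccos(0.812089) = 35.7°.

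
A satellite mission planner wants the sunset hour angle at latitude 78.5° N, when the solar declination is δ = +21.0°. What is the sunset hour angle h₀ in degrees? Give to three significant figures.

h₀ = 180°

Sunrise equation: cos h₀ = −tan ϕ · tan δ = -1.8868 ≤ −1, so the Sun never sets (polar day) and h₀ = π.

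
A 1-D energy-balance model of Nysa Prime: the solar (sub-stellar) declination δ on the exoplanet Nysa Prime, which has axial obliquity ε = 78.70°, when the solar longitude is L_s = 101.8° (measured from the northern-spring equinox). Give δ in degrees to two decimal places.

sin δ = sin ε · sin L_s = sin 78.70° × sin 101.8° = 0.959892.
δ = arcsin(0.959892) = +73.72°.

δ = +73.72°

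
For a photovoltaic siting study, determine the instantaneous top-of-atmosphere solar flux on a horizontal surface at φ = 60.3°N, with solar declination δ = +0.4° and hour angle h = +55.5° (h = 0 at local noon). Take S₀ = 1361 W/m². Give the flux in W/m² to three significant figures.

cos θ_z = sin φ sin δ + cos φ cos δ cos h = 0.006064 + 0.280624 = 0.286688.
Flux = S₀ · cos θ_z = 1361 × 0.286688 = 390.2 W/m².

390 W/m²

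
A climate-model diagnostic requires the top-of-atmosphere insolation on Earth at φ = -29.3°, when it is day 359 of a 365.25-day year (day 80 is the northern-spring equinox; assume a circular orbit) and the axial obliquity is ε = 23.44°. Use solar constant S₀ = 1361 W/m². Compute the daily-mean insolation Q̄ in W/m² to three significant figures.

Q̄ ≈ 489 W/m²

Solar longitude: λ_s = 360° × (359 − 80)/365.25 = 274.990°.
sin δ = sin 23.44° × sin 274.990° = -0.39628, so δ = -23.346°.
cos H₀ = −tan(-29.3°) tan(-23.346°) = -0.2422, H₀ = 1.8154 rad.
Bracket: H₀ sin φ sin δ + cos φ cos δ sin H₀ = 1.8154×-0.48938×-0.39628 + 0.87207×0.91813×0.97022 = 0.352063 + 0.776830 = 1.128893.
Q̄ = (S₀/π) × [bracket] = (1361/π) × 1.128893 = 489.1 W/m².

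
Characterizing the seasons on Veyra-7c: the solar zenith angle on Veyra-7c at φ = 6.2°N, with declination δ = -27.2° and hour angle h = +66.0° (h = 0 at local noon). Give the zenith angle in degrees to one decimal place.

θ_z = 71.9°

cos θ_z = sin φ sin δ + cos φ cos δ cos h = -0.049366 + 0.359642 = 0.310276.
θ_z = arccos(0.310276) = 71.9°.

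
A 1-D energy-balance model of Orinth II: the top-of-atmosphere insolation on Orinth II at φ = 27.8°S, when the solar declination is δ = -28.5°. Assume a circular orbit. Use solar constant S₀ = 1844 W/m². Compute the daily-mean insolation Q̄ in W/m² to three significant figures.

Q̄ ≈ 680 W/m²

cos H₀ = −tan(-27.8°) tan(-28.500°) = -0.2863, H₀ = 1.8611 rad.
Bracket: H₀ sin φ sin δ + cos φ cos δ sin H₀ = 1.8611×-0.46639×-0.47716 + 0.88458×0.87882×0.95815 = 0.414174 + 0.744853 = 1.159027.
Q̄ = (S₀/π) × [bracket] = (1844/π) × 1.159027 = 680.3 W/m².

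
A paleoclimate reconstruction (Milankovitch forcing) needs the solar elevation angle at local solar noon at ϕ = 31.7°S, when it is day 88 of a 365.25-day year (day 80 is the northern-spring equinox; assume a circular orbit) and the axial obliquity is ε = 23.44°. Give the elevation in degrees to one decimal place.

55.2°

Solar longitude: L_s = 360° × (88 − 80)/365.25 = 7.885°.
sin δ = sin 23.44° × sin 7.885° = 0.05457, so δ = +3.128°.
At local noon the hour angle is zero, so the zenith angle equals |ϕ − δ| = |-31.7° − (+3.128°)| = 34.828°.
Elevation = 90° − 34.828° = 55.2°.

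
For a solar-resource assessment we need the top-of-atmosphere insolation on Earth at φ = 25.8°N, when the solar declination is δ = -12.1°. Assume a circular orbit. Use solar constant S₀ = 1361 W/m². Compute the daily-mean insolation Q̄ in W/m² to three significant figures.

Q̄ ≈ 321 W/m²

cos H₀ = −tan(+25.8°) tan(-12.100°) = 0.1036, H₀ = 1.4670 rad.
Bracket: H₀ sin φ sin δ + cos φ cos δ sin H₀ = 1.4670×0.43523×-0.20962 + 0.90032×0.97778×0.99462 = -0.133839 + 0.875579 = 0.741740.
Q̄ = (S₀/π) × [bracket] = (1361/π) × 0.741740 = 321.3 W/m².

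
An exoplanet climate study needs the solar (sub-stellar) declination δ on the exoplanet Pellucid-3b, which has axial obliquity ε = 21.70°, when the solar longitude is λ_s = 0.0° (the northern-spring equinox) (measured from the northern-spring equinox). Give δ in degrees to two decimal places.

δ = +0.00°

sin δ = sin ε · sin λ_s = sin 21.70° × sin 0.0° = 0.000000.
δ = arcsin(0.000000) = +0.00°.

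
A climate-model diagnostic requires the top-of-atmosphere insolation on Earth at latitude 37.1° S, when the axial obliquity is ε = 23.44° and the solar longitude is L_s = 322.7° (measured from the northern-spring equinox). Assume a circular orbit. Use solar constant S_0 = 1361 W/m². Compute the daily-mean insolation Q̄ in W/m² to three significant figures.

Solar declination: sin δ = sin ε · sin L_s = sin 23.44° × sin 322.7° = -0.24106, so δ = -13.949°.
cos h₀ = −tan(-37.1°) tan(-13.949°) = -0.1878, h₀ = 1.7598 rad.
Bracket: h₀ sin ϕ sin δ + cos ϕ cos δ sin h₀ = 1.7598×-0.60321×-0.24106 + 0.79758×0.97051×0.98220 = 0.255892 + 0.760281 = 1.016173.
Q̄ = (S_0/π) × [bracket] = (1361/π) × 1.016173 = 440.2 W/m².

Q̄ ≈ 440 W/m²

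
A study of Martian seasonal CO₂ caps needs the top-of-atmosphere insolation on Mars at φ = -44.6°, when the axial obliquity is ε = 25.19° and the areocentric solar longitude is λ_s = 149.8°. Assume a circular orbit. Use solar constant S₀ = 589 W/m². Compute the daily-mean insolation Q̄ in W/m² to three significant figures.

sin δ = sin 25.19° × sin 149.8° = 0.21410, so δ = +12.362°.
cos H₀ = −tan(-44.6°) tan(+12.362°) = 0.2161, H₀ = 1.3529 rad.
Bracket: H₀ sin φ sin δ + cos φ cos δ sin H₀ = 1.3529×-0.70215×0.21410 + 0.71203×0.97681×0.97636 = -0.203382 + 0.679076 = 0.475694.
Q̄ = (S₀/π) × [bracket] = (589/π) × 0.475694 = 89.19 W/m².

Q̄ ≈ 89.2 W/m²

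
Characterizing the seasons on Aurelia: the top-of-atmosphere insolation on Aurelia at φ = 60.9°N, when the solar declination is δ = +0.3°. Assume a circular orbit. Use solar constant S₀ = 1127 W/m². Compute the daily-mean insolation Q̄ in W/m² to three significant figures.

Q̄ ≈ 177 W/m²

cos H₀ = −tan(+60.9°) tan(+0.300°) = -0.0094, H₀ = 1.5802 rad.
Bracket: H₀ sin φ sin δ + cos φ cos δ sin H₀ = 1.5802×0.87377×0.00524 + 0.48634×0.99999×0.99996 = 0.007235 + 0.486316 = 0.493551.
Q̄ = (S₀/π) × [bracket] = (1127/π) × 0.493551 = 177.1 W/m².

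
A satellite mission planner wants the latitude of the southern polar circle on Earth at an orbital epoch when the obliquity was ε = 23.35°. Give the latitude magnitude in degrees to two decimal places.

The polar circle is the lowest latitude that experiences at least one full rotation of continuous darkness at the northern-summer solstice; it lies at |ϕ| = 90° − ε = 90° − 23.35° = 66.65°.

66.65°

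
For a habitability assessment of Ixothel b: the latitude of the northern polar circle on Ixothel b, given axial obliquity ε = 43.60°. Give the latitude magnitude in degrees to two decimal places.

46.40°

The polar circle is the lowest latitude that experiences at least one full rotation of continuous daylight at the northern-summer solstice; it lies at |φ| = 90° − ε = 90° − 43.60° = 46.40°.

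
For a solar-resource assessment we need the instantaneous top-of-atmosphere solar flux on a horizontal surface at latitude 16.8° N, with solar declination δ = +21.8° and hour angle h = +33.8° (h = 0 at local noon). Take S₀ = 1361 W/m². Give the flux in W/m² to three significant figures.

cos θ_z = sin φ sin δ + cos φ cos δ cos h = 0.107337 + 0.738627 = 0.845964.
Flux = S₀ · cos θ_z = 1361 × 0.845964 = 1151 W/m².

1.15e+03 W/m²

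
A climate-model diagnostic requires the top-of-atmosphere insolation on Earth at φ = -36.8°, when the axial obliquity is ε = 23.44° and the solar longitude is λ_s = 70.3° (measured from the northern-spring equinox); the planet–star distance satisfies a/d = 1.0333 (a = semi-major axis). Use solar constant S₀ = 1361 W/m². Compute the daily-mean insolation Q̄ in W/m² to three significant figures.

Solar declination: sin δ = sin ε · sin λ_s = sin 23.44° × sin 70.3° = 0.37451, so δ = +21.994°.
cos H₀ = −tan(-36.8°) tan(+21.994°) = 0.3022, H₀ = 1.2638 rad.
Bracket: H₀ sin φ sin δ + cos φ cos δ sin H₀ = 1.2638×-0.59902×0.37451 + 0.80073×0.92722×0.95326 = -0.283520 + 0.707751 = 0.424231.
Inverse-square distance factor (a/d)² = 1.0333² = 1.067709.
Q̄ = (S₀/π) × 1.067709 × [bracket] = (1361/π) × 1.067709 × 0.424231 = 196.2 W/m².

Q̄ ≈ 196 W/m²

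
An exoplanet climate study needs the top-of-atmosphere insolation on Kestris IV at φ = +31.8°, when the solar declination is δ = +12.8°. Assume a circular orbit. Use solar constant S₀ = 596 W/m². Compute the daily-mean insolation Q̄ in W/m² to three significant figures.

Q̄ ≈ 194 W/m²

cos H₀ = −tan(+31.8°) tan(+12.800°) = -0.1409, H₀ = 1.7121 rad.
Bracket: H₀ sin φ sin δ + cos φ cos δ sin H₀ = 1.7121×0.52696×0.22155 + 0.84989×0.97515×0.99003 = 0.199884 + 0.820507 = 1.020391.
Q̄ = (S₀/π) × [bracket] = (596/π) × 1.020391 = 193.6 W/m².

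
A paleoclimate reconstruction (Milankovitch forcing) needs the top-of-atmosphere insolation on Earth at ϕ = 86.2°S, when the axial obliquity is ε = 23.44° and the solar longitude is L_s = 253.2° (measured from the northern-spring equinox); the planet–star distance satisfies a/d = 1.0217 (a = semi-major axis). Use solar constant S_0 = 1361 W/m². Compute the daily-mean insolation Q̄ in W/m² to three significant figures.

Q̄ ≈ 540 W/m²

Solar declination: sin δ = sin ε · sin L_s = sin 23.44° × sin 253.2° = -0.38081, so δ = -22.384°.
cos h₀ = −tan(-86.2°) tan(-22.384°) = -6.2006 ≤ −1 ⇒ polar day, h₀ = π.
Bracket: h₀ sin ϕ sin δ + cos ϕ cos δ sin h₀ = 3.1416×-0.99780×-0.38081 + 0.06627×0.92465×0.00000 = 1.193721 + 0.000000 = 1.193721.
Inverse-square distance factor (a/d)² = 1.0217² = 1.043871.
Q̄ = (S_0/π) × 1.043871 × [bracket] = (1361/π) × 1.043871 × 1.193721 = 539.8 W/m².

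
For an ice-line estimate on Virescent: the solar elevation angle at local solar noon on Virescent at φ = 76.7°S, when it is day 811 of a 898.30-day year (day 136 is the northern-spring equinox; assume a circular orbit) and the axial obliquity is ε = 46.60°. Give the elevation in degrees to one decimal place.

59.9°

Solar longitude: λ_s = 360° × (811 − 136)/898.30 = 270.511°.
sin δ = sin 46.60° × sin 270.511° = -0.72655, so δ = -46.598°.
At local noon the hour angle is zero, so the zenith angle equals |φ − δ| = |-76.7° − (-46.598°)| = 30.102°.
Elevation = 90° − 30.102° = 59.9°.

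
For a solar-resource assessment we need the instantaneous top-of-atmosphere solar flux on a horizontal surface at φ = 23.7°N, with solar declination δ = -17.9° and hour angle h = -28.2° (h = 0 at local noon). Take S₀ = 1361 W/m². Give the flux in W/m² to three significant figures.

877 W/m²

cos θ_z = sin φ sin δ + cos φ cos δ cos h = -0.123541 + 0.767914 = 0.644373.
Flux = S₀ · cos θ_z = 1361 × 0.644373 = 877.0 W/m².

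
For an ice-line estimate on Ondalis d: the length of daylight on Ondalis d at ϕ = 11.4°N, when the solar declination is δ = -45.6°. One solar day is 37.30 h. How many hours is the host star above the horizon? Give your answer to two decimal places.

16.19 h

cos h₀ = −tan ϕ · tan δ = −tan(+11.4°) × tan(-45.600°) = 0.2059, so h₀ = 1.3634 rad = 78.12°.
Daylight = 2h₀/(2π) × 37.30 h = (1.3634/π) × 37.30 = 16.19 h.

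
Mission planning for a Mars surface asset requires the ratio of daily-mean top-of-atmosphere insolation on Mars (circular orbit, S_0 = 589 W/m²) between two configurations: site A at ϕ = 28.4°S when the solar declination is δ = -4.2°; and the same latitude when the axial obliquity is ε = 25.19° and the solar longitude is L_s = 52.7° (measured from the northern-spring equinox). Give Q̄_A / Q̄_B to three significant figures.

— Configuration A (ϕ=-28.4°):
cos h₀ = −tan(-28.4°) tan(-4.200°) = -0.0397, h₀ = 1.6105 rad.
Bracket: h₀ sin ϕ sin δ + cos ϕ cos δ sin h₀ = 1.6105×-0.47562×-0.07324 + 0.87965×0.99731×0.99921 = 0.056101 + 0.876591 = 0.932692.
Q̄ = (S_0/π) × [bracket] = (589/π) × 0.932692 = 174.87 W/m².
— Configuration B (ϕ=-28.4°):
Solar declination: sin δ = sin ε · sin L_s = sin 25.19° × sin 52.7° = 0.33857, so δ = +19.790°.
cos h₀ = −tan(-28.4°) tan(+19.790°) = 0.1946, h₀ = 1.3750 rad.
Bracket: h₀ sin ϕ sin δ + cos ϕ cos δ sin h₀ = 1.3750×-0.47562×0.33857 + 0.87965×0.94094×0.98089 = -0.221417 + 0.811881 = 0.590464.
Q̄ = (S_0/π) × [bracket] = (589/π) × 0.590464 = 110.70 W/m².
Ratio Q̄_A / Q̄_B = 174.87 / 110.70 = 1.580.

Q̄_A / Q̄_B ≈ 1.58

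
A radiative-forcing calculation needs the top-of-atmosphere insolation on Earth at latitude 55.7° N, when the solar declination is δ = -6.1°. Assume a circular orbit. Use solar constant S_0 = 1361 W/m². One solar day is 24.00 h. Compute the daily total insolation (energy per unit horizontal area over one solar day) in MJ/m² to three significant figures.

cos h₀ = −tan(+55.7°) tan(-6.100°) = 0.1567, h₀ = 1.4135 rad.
Bracket: h₀ sin ϕ sin δ + cos ϕ cos δ sin h₀ = 1.4135×0.82610×-0.10626 + 0.56353×0.99434×0.98765 = -0.124079 + 0.553420 = 0.429341.
Q̄ = (S_0/π) × [bracket] = (1361/π) × 0.429341 = 186.00 W/m².
Daily total = Q̄ × 24.00 h × 3600 s/h = 186.00 × 24.00 × 3600 / 10⁶ = 16.07 MJ/m².

16.1 MJ/m²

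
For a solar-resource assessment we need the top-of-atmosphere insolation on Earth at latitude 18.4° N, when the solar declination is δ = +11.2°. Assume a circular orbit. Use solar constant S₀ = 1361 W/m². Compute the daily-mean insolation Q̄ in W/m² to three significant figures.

cos H₀ = −tan(+18.4°) tan(+11.200°) = -0.0659, H₀ = 1.6367 rad.
Bracket: H₀ sin φ sin δ + cos φ cos δ sin H₀ = 1.6367×0.31565×0.19423 + 0.94888×0.98096×0.99783 = 0.100344 + 0.928793 = 1.029137.
Q̄ = (S₀/π) × [bracket] = (1361/π) × 1.029137 = 445.8 W/m².

Q̄ ≈ 446 W/m²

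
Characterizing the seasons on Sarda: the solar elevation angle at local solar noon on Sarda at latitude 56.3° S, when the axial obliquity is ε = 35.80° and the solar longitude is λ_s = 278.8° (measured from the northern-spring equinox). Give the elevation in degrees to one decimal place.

Solar declination: sin δ = sin ε · sin λ_s = sin 35.80° × sin 278.8° = -0.57807, so δ = -35.315°.
At local noon the hour angle is zero, so the zenith angle equals |φ − δ| = |-56.3° − (-35.315°)| = 20.985°.
Elevation = 90° − 20.985° = 69.0°.

69.0°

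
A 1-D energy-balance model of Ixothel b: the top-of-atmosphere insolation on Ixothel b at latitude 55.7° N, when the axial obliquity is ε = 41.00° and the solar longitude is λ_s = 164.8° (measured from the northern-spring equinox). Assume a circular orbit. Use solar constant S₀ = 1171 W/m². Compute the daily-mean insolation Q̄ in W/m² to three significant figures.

Solar declination: sin δ = sin ε · sin λ_s = sin 41.00° × sin 164.8° = 0.17201, so δ = +9.905°.
cos H₀ = −tan(+55.7°) tan(+9.905°) = -0.2560, H₀ = 1.8297 rad.
Bracket: H₀ sin φ sin δ + cos φ cos δ sin H₀ = 1.8297×0.82610×0.17201 + 0.56353×0.98509×0.96668 = 0.259996 + 0.536631 = 0.796627.
Q̄ = (S₀/π) × [bracket] = (1171/π) × 0.796627 = 296.9 W/m².

Q̄ ≈ 297 W/m²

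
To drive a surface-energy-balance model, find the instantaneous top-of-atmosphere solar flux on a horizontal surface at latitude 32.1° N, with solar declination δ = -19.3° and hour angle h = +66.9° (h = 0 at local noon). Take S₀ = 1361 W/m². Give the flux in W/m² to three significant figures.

188 W/m²

cos θ_z = sin φ sin δ + cos φ cos δ cos h = -0.175635 + 0.313679 = 0.138044.
Flux = S₀ · cos θ_z = 1361 × 0.138044 = 187.9 W/m².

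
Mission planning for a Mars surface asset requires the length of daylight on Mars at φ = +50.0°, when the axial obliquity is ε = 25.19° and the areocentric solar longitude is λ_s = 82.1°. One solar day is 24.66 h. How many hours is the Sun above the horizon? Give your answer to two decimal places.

16.94 h

sin δ = sin 25.19° × sin 82.1° = 0.42158, so δ = +24.935°.
cos H₀ = −tan φ · tan δ = −tan(+50.0°) × tan(+24.935°) = -0.5541, so H₀ = 2.1580 rad = 123.65°.
Daylight = 2H₀/(2π) × 24.66 h = (2.1580/π) × 24.66 = 16.94 h.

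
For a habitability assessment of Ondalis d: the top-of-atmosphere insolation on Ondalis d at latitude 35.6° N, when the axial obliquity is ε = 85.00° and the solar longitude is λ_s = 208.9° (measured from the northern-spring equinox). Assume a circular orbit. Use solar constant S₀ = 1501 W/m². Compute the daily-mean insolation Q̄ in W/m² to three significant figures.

Solar declination: sin δ = sin ε · sin λ_s = sin 85.00° × sin 208.9° = -0.48144, so δ = -28.780°.
cos H₀ = −tan(+35.6°) tan(-28.780°) = 0.3933, H₀ = 1.1666 rad.
Bracket: H₀ sin φ sin δ + cos φ cos δ sin H₀ = 1.1666×0.58212×-0.48144 + 0.81310×0.87648×0.91943 = -0.326946 + 0.655246 = 0.328300.
Q̄ = (S₀/π) × [bracket] = (1501/π) × 0.328300 = 156.9 W/m².

Q̄ ≈ 157 W/m²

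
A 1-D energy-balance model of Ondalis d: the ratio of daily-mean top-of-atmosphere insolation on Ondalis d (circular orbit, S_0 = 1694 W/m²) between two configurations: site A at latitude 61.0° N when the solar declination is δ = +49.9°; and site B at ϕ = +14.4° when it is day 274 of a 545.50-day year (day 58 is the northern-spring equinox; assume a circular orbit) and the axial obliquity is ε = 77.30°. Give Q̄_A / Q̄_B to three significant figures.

Q̄_A / Q̄_B ≈ 2.05

— Configuration A (ϕ=+61.0°):
cos h₀ = −tan(+61.0°) tan(+49.900°) = -2.1424 ≤ −1 ⇒ polar day, h₀ = π.
Bracket: h₀ sin ϕ sin δ + cos ϕ cos δ sin h₀ = 3.1416×0.87462×0.76492 + 0.48481×0.64412×0.00000 = 2.101775 + 0.000000 = 2.101775.
Q̄ = (S_0/π) × [bracket] = (1694/π) × 2.101775 = 1133.3 W/m².
— Configuration B (ϕ=+14.4°):
Solar longitude: L_s = 360° × (274 − 58)/545.50 = 142.548°.
sin δ = sin 77.30° × sin 142.548° = 0.59322, so δ = +36.386°.
cos h₀ = −tan(+14.4°) tan(+36.386°) = -0.1892, h₀ = 1.7611 rad.
Bracket: h₀ sin ϕ sin δ + cos ϕ cos δ sin h₀ = 1.7611×0.24869×0.59322 + 0.96858×0.80504×0.98194 = 0.259811 + 0.765663 = 1.025474.
Q̄ = (S_0/π) × [bracket] = (1694/π) × 1.025474 = 552.95 W/m².
Ratio Q̄_A / Q̄_B = 1133.3 / 552.95 = 2.050.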